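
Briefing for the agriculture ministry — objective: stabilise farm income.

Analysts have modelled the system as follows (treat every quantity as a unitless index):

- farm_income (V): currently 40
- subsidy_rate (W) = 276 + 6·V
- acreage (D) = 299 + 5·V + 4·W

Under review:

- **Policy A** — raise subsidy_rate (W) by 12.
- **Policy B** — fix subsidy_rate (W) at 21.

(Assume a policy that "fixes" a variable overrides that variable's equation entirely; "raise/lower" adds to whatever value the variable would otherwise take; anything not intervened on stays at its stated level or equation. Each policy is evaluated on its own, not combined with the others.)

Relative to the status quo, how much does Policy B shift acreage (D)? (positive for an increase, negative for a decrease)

-1980

Baseline:
  V = 40
  W = 276 + 6·40 = 516
  D = 299 + 5·40 + 4·516 = 2563
Policy B (W := 21):
  V = 40
  W = 21
  D = 299 + 5·40 + 4·21 = 583
Change in D: 583 − 2563 = -1980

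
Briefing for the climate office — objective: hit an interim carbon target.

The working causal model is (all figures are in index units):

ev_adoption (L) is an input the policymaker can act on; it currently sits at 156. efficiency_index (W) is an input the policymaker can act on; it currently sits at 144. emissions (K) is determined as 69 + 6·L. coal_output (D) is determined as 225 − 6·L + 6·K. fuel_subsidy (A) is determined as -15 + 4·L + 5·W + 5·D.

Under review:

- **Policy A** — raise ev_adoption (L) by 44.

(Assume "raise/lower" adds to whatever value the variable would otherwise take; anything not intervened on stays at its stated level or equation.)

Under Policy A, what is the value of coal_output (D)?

6639

Policy A (L + 44):
  L = 156 + 44 = 200
  K = 69 + 6·200 = 1269
  D = 225 − 6·200 + 6·1269 = 6639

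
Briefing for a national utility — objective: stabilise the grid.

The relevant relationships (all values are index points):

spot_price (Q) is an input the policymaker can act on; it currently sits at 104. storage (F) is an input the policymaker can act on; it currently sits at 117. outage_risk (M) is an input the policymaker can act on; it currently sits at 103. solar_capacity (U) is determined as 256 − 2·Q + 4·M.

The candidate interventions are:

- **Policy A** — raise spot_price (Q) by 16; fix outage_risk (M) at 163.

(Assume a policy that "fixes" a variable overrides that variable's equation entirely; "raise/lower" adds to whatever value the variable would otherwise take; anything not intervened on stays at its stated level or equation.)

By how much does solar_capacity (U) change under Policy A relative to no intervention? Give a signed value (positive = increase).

Baseline:
  Q = 104
  M = 103
  U = 256 − 2·104 + 4·103 = 460
Policy A (Q + 16, M := 163):
  Q = 104 + 16 = 120
  M = 163
  U = 256 − 2·120 + 4·163 = 668
Change in U: 668 − 460 = 208

208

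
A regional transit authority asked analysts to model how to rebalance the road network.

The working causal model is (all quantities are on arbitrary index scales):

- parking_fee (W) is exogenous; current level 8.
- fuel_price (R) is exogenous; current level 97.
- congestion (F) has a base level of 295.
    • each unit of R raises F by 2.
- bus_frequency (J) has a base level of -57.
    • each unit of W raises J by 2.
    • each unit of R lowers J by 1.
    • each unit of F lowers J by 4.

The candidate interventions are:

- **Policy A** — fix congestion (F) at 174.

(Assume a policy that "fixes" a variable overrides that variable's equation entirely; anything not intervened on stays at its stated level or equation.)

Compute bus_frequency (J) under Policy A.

-834

Policy A (F := 174):
  W = 8
  R = 97
  F = 174
  J = -57 + 2·8 − 97 − 4·174 = -834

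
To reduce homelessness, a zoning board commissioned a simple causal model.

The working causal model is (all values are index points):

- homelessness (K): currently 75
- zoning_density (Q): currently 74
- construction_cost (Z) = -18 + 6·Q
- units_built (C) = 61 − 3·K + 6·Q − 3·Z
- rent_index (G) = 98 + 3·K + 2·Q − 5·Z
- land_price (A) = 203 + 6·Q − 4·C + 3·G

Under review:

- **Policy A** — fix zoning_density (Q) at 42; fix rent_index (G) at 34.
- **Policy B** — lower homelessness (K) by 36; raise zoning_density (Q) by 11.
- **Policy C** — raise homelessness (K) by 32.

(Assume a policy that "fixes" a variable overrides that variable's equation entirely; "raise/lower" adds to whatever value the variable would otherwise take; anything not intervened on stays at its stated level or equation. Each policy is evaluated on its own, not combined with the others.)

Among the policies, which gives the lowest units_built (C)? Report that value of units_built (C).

-1094

Policy A (Q := 42, G := 34):
  K = 75
  Q = 42
  Z = -18 + 6·42 = 234
  C = 61 − 3·75 + 6·42 − 3·234 = -614
Policy B (K − 36, Q + 11):
  K = 75 − 36 = 39
  Q = 74 + 11 = 85
  Z = -18 + 6·85 = 492
  C = 61 − 3·39 + 6·85 − 3·492 = -1022
Policy C (K + 32):
  K = 75 + 32 = 107
  Q = 74
  Z = -18 + 6·74 = 426
  C = 61 − 3·107 + 6·74 − 3·426 = -1094
Comparing — Policy A: C=-614, Policy B: C=-1022, Policy C: C=-1094. Lowest is -1094 (Policy C).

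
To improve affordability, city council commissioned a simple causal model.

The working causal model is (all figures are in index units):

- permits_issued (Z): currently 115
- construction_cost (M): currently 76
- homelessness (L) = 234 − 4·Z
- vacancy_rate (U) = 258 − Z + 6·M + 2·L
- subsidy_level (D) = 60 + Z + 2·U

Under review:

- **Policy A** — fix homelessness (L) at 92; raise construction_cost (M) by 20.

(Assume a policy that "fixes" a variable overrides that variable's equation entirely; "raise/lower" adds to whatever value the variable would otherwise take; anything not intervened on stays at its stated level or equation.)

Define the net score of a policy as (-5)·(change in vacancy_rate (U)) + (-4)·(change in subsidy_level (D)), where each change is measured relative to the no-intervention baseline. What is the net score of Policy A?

Baseline:
  Z = 115
  M = 76
  L = 234 − 4·115 = -226
  U = 258 − 115 + 6·76 + 2·(-226) = 147
  D = 60 + 115 + 2·147 = 469
Policy A (L := 92, M + 20):
  Z = 115
  M = 76 + 20 = 96
  L = 92
  U = 258 − 115 + 6·96 + 2·92 = 903
  D = 60 + 115 + 2·903 = 1981
ΔU = 903 − 147 = 756; ΔD = 1981 − 469 = 1512
Score = (-5)·756 + (-4)·1512 = -9828

-9828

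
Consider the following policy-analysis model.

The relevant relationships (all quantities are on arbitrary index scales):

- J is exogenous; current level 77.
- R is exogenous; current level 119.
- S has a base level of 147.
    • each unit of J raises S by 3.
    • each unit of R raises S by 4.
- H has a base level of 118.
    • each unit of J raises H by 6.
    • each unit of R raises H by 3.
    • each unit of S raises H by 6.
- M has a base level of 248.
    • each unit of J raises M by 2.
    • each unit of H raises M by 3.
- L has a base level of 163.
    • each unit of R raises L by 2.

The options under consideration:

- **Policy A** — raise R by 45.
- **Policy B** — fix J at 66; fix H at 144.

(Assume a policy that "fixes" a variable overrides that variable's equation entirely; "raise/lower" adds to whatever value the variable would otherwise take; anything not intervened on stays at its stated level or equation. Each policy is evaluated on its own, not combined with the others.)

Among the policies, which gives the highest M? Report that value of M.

22230

Policy A (R + 45):
  J = 77
  R = 119 + 45 = 164
  S = 147 + 3·77 + 4·164 = 1034
  H = 118 + 6·77 + 3·164 + 6·1034 = 7276
  M = 248 + 2·77 + 3·7276 = 22230
Policy B (J := 66, H := 144):
  J = 66
  R = 119
  S = 147 + 3·66 + 4·119 = 821
  H = 144
  M = 248 + 2·66 + 3·144 = 812
Comparing — Policy A: M=22230, Policy B: M=812. Highest is 22230 (Policy A).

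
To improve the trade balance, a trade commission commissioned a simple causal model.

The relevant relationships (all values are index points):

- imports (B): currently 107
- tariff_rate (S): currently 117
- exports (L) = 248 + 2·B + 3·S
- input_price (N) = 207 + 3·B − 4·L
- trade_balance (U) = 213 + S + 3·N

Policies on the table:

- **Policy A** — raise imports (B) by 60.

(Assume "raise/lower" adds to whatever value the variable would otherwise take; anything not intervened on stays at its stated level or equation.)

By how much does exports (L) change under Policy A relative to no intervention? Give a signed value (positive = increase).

120

Baseline:
  B = 107
  S = 117
  L = 248 + 2·107 + 3·117 = 813
Policy A (B + 60):
  B = 107 + 60 = 167
  S = 117
  L = 248 + 2·167 + 3·117 = 933
Change in L: 933 − 813 = 120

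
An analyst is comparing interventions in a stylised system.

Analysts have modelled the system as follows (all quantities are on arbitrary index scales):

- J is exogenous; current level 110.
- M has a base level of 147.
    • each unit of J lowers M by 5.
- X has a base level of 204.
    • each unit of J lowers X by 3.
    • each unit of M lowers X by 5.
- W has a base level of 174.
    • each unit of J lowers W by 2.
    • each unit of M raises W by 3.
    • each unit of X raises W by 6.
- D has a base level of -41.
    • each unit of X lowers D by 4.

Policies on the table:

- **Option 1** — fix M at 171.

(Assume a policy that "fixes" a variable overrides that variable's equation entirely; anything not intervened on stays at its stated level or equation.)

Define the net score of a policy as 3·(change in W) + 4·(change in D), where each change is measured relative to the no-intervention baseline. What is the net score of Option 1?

Baseline:
  J = 110
  M = 147 − 5·110 = -403
  X = 204 − 3·110 − 5·(-403) = 1889
  W = 174 − 2·110 + 3·(-403) + 6·1889 = 10079
  D = -41 − 4·1889 = -7597
Option 1 (M := 171):
  J = 110
  M = 171
  X = 204 − 3·110 − 5·171 = -981
  W = 174 − 2·110 + 3·171 + 6·(-981) = -5419
  D = -41 − 4·(-981) = 3883
ΔW = -5419 − 10079 = -15498; ΔD = 3883 − (-7597) = 11480
Score = 3·(-15498) + 4·11480 = -574

-574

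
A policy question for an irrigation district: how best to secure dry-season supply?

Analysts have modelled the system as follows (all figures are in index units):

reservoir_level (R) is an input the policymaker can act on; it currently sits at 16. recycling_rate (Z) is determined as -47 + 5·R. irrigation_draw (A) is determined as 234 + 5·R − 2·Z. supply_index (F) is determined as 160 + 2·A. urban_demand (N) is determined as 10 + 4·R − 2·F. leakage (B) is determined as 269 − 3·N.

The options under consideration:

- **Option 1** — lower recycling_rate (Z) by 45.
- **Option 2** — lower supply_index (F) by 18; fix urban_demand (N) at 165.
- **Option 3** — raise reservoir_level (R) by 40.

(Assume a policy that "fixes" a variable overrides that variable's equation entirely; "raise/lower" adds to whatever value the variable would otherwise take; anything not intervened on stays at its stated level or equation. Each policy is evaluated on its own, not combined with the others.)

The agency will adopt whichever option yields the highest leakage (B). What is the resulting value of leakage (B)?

Option 1 (Z − 45):
  R = 16
  Z = -47 + 5·16 (−45 from intervention) = -12
  A = 234 + 5·16 − 2·(-12) = 338
  F = 160 + 2·338 = 836
  N = 10 + 4·16 − 2·836 = -1598
  B = 269 − 3·(-1598) = 5063
Option 2 (F − 18, N := 165):
  R = 16
  Z = -47 + 5·16 = 33
  A = 234 + 5·16 − 2·33 = 248
  F = 160 + 2·248 (−18 from intervention) = 638
  N = 165
  B = 269 − 3·165 = -226
Option 3 (R + 40):
  R = 16 + 40 = 56
  Z = -47 + 5·56 = 233
  A = 234 + 5·56 − 2·233 = 48
  F = 160 + 2·48 = 256
  N = 10 + 4·56 − 2·256 = -278
  B = 269 − 3·(-278) = 1103
Comparing — Option 1: B=5063, Option 2: B=-226, Option 3: B=1103. Highest is 5063 (Option 1).

5063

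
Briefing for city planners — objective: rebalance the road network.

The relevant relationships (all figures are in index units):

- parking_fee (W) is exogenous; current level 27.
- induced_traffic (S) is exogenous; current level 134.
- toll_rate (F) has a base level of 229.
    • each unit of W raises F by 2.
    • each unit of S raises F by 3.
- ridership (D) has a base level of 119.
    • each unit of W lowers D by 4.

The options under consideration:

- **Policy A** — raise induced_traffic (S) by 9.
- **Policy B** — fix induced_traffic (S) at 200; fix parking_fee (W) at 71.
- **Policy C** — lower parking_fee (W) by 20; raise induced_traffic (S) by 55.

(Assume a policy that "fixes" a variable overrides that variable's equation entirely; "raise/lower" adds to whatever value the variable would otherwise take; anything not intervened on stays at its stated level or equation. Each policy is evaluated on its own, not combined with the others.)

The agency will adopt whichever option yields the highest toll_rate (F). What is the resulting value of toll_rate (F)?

971

Policy A (S + 9):
  W = 27
  S = 134 + 9 = 143
  F = 229 + 2·27 + 3·143 = 712
Policy B (S := 200, W := 71):
  W = 71
  S = 200
  F = 229 + 2·71 + 3·200 = 971
Policy C (W − 20, S + 55):
  W = 27 − 20 = 7
  S = 134 + 55 = 189
  F = 229 + 2·7 + 3·189 = 810
Comparing — Policy A: F=712, Policy B: F=971, Policy C: F=810. Highest is 971 (Policy B).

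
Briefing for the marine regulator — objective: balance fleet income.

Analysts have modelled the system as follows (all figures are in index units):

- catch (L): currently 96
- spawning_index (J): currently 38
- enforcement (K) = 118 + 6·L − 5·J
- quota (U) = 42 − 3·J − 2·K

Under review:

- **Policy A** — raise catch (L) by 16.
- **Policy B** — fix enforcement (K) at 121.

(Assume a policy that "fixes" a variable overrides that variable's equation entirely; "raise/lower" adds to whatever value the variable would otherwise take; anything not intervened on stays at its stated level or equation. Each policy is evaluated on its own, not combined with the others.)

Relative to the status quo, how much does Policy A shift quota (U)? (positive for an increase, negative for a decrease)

Baseline:
  L = 96
  J = 38
  K = 118 + 6·96 − 5·38 = 504
  U = 42 − 3·38 − 2·504 = -1080
Policy A (L + 16):
  L = 96 + 16 = 112
  J = 38
  K = 118 + 6·112 − 5·38 = 600
  U = 42 − 3·38 − 2·600 = -1272
Change in U: -1272 − (-1080) = -192

-192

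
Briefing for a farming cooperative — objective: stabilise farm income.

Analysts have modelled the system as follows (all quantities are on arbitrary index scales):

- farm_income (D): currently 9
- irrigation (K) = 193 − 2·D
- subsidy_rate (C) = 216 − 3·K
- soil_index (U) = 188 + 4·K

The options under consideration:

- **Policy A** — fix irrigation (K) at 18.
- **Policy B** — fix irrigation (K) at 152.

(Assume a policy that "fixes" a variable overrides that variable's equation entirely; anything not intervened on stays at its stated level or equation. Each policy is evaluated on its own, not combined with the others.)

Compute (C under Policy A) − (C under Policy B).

Policy A (K := 18):
  D = 9
  K = 18
  C = 216 − 3·18 = 162
Policy B (K := 152):
  D = 9
  K = 152
  C = 216 − 3·152 = -240
C: 162 − (-240) = 402

402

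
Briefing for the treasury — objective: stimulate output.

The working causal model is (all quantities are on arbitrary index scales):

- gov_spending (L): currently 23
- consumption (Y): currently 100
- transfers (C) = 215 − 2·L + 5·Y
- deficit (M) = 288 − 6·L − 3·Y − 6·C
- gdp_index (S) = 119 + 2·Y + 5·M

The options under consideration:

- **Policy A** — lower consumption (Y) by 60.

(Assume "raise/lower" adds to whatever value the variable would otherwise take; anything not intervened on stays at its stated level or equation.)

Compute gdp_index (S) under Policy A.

-10721

Policy A (Y − 60):
  L = 23
  Y = 100 − 60 = 40
  C = 215 − 2·23 + 5·40 = 369
  M = 288 − 6·23 − 3·40 − 6·369 = -2184
  S = 119 + 2·40 + 5·(-2184) = -10721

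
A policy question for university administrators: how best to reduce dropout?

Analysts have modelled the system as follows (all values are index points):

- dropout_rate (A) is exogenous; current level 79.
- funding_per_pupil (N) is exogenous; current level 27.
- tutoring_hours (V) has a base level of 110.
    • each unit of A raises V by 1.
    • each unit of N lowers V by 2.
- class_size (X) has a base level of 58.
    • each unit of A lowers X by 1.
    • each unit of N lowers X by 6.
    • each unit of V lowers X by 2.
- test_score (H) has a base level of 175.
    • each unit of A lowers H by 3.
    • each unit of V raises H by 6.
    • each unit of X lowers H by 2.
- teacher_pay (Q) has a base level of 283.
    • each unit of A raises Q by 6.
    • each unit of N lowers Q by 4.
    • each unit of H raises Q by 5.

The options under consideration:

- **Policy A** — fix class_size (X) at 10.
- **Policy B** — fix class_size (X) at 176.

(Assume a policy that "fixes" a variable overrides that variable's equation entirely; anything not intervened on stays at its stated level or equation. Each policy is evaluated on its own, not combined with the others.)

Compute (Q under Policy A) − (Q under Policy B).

1660

Policy A (X := 10):
  A = 79
  N = 27
  V = 110 + 79 − 2·27 = 135
  X = 10
  H = 175 − 3·79 + 6·135 − 2·10 = 728
  Q = 283 + 6·79 − 4·27 + 5·728 = 4289
Policy B (X := 176):
  A = 79
  N = 27
  V = 110 + 79 − 2·27 = 135
  X = 176
  H = 175 − 3·79 + 6·135 − 2·176 = 396
  Q = 283 + 6·79 − 4·27 + 5·396 = 2629
Q: 4289 − 2629 = 1660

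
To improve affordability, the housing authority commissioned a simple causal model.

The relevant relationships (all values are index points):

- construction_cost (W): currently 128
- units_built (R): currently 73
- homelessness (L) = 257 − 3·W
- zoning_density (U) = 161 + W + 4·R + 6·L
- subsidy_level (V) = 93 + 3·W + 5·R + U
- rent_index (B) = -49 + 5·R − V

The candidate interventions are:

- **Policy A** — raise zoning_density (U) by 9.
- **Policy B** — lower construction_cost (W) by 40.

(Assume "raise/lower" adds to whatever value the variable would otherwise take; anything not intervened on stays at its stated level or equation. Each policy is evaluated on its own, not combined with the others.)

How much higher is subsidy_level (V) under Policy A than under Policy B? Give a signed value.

-551

Policy A (U + 9):
  W = 128
  R = 73
  L = 257 − 3·128 = -127
  U = 161 + 128 + 4·73 + 6·(-127) (+9 from intervention) = -172
  V = 93 + 3·128 + 5·73 + (-172) = 670
Policy B (W − 40):
  W = 128 − 40 = 88
  R = 73
  L = 257 − 3·88 = -7
  U = 161 + 88 + 4·73 + 6·(-7) = 499
  V = 93 + 3·88 + 5·73 + 499 = 1221
V: 670 − 1221 = -551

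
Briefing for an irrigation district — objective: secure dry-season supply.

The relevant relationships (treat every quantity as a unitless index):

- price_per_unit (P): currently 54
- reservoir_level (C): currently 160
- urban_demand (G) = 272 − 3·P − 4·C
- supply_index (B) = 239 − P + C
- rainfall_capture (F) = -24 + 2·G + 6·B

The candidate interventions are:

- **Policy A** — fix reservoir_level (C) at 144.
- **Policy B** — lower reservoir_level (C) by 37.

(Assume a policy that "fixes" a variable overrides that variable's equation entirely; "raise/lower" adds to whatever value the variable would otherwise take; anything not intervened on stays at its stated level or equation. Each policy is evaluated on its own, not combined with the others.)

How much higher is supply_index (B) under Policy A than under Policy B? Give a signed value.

Policy A (C := 144):
  P = 54
  C = 144
  B = 239 − 54 + 144 = 329
Policy B (C − 37):
  P = 54
  C = 160 − 37 = 123
  B = 239 − 54 + 123 = 308
B: 329 − 308 = 21

21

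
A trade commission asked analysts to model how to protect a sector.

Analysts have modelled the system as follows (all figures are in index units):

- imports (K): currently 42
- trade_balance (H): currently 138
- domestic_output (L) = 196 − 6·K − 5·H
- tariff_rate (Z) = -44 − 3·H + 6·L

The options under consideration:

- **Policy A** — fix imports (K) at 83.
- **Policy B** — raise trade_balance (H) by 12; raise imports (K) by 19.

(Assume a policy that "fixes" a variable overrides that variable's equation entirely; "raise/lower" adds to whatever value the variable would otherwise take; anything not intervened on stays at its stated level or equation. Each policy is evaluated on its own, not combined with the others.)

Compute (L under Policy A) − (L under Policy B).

Policy A (K := 83):
  K = 83
  H = 138
  L = 196 − 6·83 − 5·138 = -992
Policy B (H + 12, K + 19):
  K = 42 + 19 = 61
  H = 138 + 12 = 150
  L = 196 − 6·61 − 5·150 = -920
L: -992 − (-920) = -72

-72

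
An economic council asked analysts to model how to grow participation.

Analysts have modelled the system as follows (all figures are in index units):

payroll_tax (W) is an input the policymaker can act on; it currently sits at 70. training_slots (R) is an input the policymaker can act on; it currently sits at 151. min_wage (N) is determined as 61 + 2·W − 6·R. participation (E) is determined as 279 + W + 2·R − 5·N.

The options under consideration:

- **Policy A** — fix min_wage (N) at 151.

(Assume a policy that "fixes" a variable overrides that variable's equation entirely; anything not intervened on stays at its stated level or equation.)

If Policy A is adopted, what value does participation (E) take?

-104

Policy A (N := 151):
  W = 70
  R = 151
  N = 151
  E = 279 + 70 + 2·151 − 5·151 = -104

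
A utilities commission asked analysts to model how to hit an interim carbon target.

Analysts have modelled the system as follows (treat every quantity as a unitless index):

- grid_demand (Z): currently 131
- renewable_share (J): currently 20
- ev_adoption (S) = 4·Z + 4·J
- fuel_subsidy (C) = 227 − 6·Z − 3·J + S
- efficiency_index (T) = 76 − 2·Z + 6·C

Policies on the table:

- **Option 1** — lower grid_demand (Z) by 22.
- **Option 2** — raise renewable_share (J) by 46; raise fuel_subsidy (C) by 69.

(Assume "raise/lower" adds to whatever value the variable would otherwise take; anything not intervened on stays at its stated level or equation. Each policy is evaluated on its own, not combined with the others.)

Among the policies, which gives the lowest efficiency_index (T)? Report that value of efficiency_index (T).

Option 1 (Z − 22):
  Z = 131 − 22 = 109
  J = 20
  S = 0 + 4·109 + 4·20 = 516
  C = 227 − 6·109 − 3·20 + 516 = 29
  T = 76 − 2·109 + 6·29 = 32
Option 2 (J + 46, C + 69):
  Z = 131
  J = 20 + 46 = 66
  S = 0 + 4·131 + 4·66 = 788
  C = 227 − 6·131 − 3·66 + 788 (+69 from intervention) = 100
  T = 76 − 2·131 + 6·100 = 414
Comparing — Option 1: T=32, Option 2: T=414. Lowest is 32 (Option 1).

32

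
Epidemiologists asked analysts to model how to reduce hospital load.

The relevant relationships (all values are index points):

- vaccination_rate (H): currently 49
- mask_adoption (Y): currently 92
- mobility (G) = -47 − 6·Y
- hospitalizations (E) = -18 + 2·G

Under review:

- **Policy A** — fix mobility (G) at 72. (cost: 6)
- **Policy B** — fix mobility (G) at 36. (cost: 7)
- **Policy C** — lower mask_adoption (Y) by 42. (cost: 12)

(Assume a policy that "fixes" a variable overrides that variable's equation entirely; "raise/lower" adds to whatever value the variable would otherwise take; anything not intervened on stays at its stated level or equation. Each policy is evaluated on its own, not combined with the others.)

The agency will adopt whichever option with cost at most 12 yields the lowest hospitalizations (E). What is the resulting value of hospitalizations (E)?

Policy A (G := 72):
  Y = 92
  G = 72
  E = -18 + 2·72 = 126
Policy B (G := 36):
  Y = 92
  G = 36
  E = -18 + 2·36 = 54
Policy C (Y − 42):
  Y = 92 − 42 = 50
  G = -47 − 6·50 = -347
  E = -18 + 2·(-347) = -712
Comparing — Policy A: E=126, Policy B: E=54, Policy C: E=-712. Lowest is -712 (Policy C).

-712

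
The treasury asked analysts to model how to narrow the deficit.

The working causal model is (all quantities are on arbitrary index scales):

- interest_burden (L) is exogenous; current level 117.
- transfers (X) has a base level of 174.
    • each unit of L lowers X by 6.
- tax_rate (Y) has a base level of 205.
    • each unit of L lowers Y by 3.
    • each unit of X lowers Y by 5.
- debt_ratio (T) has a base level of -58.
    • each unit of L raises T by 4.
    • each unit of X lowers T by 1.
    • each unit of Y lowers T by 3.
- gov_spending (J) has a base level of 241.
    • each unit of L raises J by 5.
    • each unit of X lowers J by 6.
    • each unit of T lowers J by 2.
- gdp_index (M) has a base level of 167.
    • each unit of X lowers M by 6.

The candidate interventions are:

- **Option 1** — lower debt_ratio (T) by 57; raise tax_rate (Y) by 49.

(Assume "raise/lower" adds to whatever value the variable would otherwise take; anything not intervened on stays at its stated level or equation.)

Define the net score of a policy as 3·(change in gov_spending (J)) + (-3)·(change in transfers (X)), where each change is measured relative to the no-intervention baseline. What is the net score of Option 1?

1224

Baseline:
  L = 117
  X = 174 − 6·117 = -528
  Y = 205 − 3·117 − 5·(-528) = 2494
  T = -58 + 4·117 − (-528) − 3·2494 = -6544
  J = 241 + 5·117 − 6·(-528) − 2·(-6544) = 17082
Option 1 (T − 57, Y + 49):
  L = 117
  X = 174 − 6·117 = -528
  Y = 205 − 3·117 − 5·(-528) (+49 from intervention) = 2543
  T = -58 + 4·117 − (-528) − 3·2543 (−57 from intervention) = -6748
  J = 241 + 5·117 − 6·(-528) − 2·(-6748) = 17490
ΔJ = 17490 − 17082 = 408; ΔX = -528 − (-528) = 0
Score = 3·408 + (-3)·0 = 1224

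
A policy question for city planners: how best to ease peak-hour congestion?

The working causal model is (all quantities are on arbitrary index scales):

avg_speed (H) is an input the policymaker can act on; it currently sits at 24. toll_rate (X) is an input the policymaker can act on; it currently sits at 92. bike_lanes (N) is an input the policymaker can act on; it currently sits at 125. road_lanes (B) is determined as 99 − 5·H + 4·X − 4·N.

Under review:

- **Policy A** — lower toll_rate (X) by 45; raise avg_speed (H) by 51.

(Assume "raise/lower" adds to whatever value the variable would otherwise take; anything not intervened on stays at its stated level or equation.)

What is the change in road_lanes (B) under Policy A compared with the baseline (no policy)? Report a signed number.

Baseline:
  H = 24
  X = 92
  N = 125
  B = 99 − 5·24 + 4·92 − 4·125 = -153
Policy A (X − 45, H + 51):
  H = 24 + 51 = 75
  X = 92 − 45 = 47
  N = 125
  B = 99 − 5·75 + 4·47 − 4·125 = -588
Change in B: -588 − (-153) = -435

-435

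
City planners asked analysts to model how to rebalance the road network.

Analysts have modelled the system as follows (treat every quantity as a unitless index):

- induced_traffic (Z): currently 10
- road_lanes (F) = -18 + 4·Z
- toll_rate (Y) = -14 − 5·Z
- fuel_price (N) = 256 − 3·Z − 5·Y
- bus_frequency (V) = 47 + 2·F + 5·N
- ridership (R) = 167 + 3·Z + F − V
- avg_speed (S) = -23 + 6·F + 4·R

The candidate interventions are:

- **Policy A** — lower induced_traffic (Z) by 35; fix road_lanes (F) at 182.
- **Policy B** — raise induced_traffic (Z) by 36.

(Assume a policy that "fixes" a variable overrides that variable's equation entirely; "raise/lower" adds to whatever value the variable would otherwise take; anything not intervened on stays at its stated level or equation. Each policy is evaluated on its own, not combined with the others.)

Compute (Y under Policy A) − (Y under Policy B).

Policy A (Z − 35, F := 182):
  Z = 10 − 35 = -25
  Y = -14 − 5·(-25) = 111
Policy B (Z + 36):
  Z = 10 + 36 = 46
  Y = -14 − 5·46 = -244
Y: 111 − (-244) = 355

355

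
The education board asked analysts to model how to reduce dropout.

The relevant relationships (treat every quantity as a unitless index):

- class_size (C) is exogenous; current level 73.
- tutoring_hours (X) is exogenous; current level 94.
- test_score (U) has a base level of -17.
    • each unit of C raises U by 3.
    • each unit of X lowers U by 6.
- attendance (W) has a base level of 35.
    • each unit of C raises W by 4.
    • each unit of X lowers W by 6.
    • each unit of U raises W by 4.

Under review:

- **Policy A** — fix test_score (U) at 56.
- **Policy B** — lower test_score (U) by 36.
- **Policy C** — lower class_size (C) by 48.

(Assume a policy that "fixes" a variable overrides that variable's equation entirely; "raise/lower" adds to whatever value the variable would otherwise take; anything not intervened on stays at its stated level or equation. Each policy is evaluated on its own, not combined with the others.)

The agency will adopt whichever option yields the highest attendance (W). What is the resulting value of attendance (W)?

-13

Policy A (U := 56):
  C = 73
  X = 94
  U = 56
  W = 35 + 4·73 − 6·94 + 4·56 = -13
Policy B (U − 36):
  C = 73
  X = 94
  U = -17 + 3·73 − 6·94 (−36 from intervention) = -398
  W = 35 + 4·73 − 6·94 + 4·(-398) = -1829
Policy C (C − 48):
  C = 73 − 48 = 25
  X = 94
  U = -17 + 3·25 − 6·94 = -506
  W = 35 + 4·25 − 6·94 + 4·(-506) = -2453
Comparing — Policy A: W=-13, Policy B: W=-1829, Policy C: W=-2453. Highest is -13 (Policy A).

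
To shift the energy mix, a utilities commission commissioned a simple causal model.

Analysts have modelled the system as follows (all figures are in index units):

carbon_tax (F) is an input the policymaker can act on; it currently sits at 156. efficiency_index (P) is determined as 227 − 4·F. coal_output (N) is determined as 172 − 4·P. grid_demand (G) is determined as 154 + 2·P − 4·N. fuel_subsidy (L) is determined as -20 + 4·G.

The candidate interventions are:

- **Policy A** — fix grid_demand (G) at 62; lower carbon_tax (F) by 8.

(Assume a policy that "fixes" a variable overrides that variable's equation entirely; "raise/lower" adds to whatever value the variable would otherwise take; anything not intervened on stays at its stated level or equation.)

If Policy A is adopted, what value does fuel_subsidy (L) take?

228

Policy A (G := 62, F − 8):
  F = 156 − 8 = 148
  P = 227 − 4·148 = -365
  N = 172 − 4·(-365) = 1632
  G = 62
  L = -20 + 4·62 = 228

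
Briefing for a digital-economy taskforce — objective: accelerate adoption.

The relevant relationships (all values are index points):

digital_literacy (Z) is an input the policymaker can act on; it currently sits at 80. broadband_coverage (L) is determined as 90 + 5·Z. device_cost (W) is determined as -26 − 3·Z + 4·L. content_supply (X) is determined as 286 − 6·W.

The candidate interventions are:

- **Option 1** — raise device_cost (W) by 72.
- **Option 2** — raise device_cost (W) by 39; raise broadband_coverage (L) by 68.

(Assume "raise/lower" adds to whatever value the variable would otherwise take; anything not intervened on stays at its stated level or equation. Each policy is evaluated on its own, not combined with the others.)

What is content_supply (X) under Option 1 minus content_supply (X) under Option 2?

1434

Option 1 (W + 72):
  Z = 80
  L = 90 + 5·80 = 490
  W = -26 − 3·80 + 4·490 (+72 from intervention) = 1766
  X = 286 − 6·1766 = -10310
Option 2 (W + 39, L + 68):
  Z = 80
  L = 90 + 5·80 (+68 from intervention) = 558
  W = -26 − 3·80 + 4·558 (+39 from intervention) = 2005
  X = 286 − 6·2005 = -11744
X: -10310 − (-11744) = 1434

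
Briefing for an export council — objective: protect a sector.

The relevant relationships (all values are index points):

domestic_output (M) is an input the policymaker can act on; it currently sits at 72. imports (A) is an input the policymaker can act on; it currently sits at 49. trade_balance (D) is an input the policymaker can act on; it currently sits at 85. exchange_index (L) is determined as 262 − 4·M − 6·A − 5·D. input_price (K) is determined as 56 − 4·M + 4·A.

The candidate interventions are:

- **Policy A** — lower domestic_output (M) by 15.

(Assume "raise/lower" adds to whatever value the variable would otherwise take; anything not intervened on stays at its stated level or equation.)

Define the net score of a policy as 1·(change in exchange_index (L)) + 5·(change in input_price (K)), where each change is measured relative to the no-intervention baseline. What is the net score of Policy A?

360

Baseline:
  M = 72
  A = 49
  D = 85
  L = 262 − 4·72 − 6·49 − 5·85 = -745
  K = 56 − 4·72 + 4·49 = -36
Policy A (M − 15):
  M = 72 − 15 = 57
  A = 49
  D = 85
  L = 262 − 4·57 − 6·49 − 5·85 = -685
  K = 56 − 4·57 + 4·49 = 24
ΔL = -685 − (-745) = 60; ΔK = 24 − (-36) = 60
Score = 1·60 + 5·60 = 360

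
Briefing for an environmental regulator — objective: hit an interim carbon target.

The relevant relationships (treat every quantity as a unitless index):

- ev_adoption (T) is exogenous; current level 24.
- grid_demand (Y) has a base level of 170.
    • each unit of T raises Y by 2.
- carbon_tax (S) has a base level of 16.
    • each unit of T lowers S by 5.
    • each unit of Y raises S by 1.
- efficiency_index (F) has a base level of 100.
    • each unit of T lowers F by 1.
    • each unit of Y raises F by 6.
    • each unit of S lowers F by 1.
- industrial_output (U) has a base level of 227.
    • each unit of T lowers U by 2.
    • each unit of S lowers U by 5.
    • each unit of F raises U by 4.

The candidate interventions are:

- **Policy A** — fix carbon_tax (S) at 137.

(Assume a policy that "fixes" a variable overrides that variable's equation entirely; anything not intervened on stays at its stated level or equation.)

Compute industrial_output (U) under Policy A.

4482

Policy A (S := 137):
  T = 24
  Y = 170 + 2·24 = 218
  S = 137
  F = 100 − 24 + 6·218 − 137 = 1247
  U = 227 − 2·24 − 5·137 + 4·1247 = 4482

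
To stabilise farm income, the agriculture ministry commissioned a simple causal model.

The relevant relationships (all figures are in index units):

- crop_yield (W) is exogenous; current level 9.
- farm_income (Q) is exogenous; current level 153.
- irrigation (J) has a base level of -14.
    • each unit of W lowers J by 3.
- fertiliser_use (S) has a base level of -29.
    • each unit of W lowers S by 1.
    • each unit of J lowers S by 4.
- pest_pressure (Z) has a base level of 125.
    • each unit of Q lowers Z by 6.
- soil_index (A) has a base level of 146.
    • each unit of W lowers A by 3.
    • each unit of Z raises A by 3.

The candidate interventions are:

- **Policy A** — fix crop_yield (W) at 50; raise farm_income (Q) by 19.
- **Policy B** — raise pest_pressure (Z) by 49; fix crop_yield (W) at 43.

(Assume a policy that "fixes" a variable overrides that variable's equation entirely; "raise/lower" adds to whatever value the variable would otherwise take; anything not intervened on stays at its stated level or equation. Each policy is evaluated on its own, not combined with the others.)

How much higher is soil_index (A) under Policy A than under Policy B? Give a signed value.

Policy A (W := 50, Q + 19):
  W = 50
  Q = 153 + 19 = 172
  Z = 125 − 6·172 = -907
  A = 146 − 3·50 + 3·(-907) = -2725
Policy B (Z + 49, W := 43):
  W = 43
  Q = 153
  Z = 125 − 6·153 (+49 from intervention) = -744
  A = 146 − 3·43 + 3·(-744) = -2215
A: -2725 − (-2215) = -510

-510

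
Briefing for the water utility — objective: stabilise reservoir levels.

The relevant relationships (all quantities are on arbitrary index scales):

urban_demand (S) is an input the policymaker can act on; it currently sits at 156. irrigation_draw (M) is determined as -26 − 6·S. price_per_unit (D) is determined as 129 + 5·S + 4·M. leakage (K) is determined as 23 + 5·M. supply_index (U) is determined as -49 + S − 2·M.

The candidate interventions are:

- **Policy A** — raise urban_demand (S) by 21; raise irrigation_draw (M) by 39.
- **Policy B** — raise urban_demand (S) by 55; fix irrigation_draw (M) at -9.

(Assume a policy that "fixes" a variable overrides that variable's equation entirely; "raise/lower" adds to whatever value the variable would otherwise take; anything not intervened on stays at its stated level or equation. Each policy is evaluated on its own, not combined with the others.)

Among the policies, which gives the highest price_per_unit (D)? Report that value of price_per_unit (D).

Policy A (S + 21, M + 39):
  S = 156 + 21 = 177
  M = -26 − 6·177 (+39 from intervention) = -1049
  D = 129 + 5·177 + 4·(-1049) = -3182
Policy B (S + 55, M := -9):
  S = 156 + 55 = 211
  M = -9
  D = 129 + 5·211 + 4·(-9) = 1148
Comparing — Policy A: D=-3182, Policy B: D=1148. Highest is 1148 (Policy B).

1148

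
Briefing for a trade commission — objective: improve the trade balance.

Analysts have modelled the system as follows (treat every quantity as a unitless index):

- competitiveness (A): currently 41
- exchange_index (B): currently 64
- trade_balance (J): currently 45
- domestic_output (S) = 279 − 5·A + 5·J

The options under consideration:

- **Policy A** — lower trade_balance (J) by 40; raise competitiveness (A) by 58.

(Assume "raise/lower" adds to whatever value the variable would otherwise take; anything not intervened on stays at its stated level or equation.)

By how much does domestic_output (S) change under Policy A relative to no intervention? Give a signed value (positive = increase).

-490

Baseline:
  A = 41
  J = 45
  S = 279 − 5·41 + 5·45 = 299
Policy A (J − 40, A + 58):
  A = 41 + 58 = 99
  J = 45 − 40 = 5
  S = 279 − 5·99 + 5·5 = -191
Change in S: -191 − 299 = -490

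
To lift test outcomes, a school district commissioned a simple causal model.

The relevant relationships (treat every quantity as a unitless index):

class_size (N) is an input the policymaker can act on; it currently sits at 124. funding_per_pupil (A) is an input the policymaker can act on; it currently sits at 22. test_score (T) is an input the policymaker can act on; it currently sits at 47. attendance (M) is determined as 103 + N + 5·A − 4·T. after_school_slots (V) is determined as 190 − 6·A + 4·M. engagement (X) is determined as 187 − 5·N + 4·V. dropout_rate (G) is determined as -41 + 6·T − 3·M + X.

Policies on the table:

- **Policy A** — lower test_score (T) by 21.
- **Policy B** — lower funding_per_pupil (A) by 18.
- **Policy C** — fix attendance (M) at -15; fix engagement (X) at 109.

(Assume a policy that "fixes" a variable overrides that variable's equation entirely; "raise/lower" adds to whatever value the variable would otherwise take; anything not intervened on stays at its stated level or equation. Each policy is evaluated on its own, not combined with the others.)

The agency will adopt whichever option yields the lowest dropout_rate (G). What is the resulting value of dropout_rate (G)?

395

Policy A (T − 21):
  N = 124
  A = 22
  T = 47 − 21 = 26
  M = 103 + 124 + 5·22 − 4·26 = 233
  V = 190 − 6·22 + 4·233 = 990
  X = 187 − 5·124 + 4·990 = 3527
  G = -41 + 6·26 − 3·233 + 3527 = 2943
Policy B (A − 18):
  N = 124
  A = 22 − 18 = 4
  T = 47
  M = 103 + 124 + 5·4 − 4·47 = 59
  V = 190 − 6·4 + 4·59 = 402
  X = 187 − 5·124 + 4·402 = 1175
  G = -41 + 6·47 − 3·59 + 1175 = 1239
Policy C (M := -15, X := 109):
  N = 124
  A = 22
  T = 47
  M = -15
  V = 190 − 6·22 + 4·(-15) = -2
  X = 109
  G = -41 + 6·47 − 3·(-15) + 109 = 395
Comparing — Policy A: G=2943, Policy B: G=1239, Policy C: G=395. Lowest is 395 (Policy C).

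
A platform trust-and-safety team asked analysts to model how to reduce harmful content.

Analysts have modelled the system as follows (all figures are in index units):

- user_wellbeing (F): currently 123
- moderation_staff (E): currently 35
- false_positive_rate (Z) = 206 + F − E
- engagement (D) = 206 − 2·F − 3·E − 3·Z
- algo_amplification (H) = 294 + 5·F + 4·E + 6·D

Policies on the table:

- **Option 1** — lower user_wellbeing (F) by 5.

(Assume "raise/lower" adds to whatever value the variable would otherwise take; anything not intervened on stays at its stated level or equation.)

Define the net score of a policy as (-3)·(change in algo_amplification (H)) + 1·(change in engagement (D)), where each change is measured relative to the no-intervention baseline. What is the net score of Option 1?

Baseline:
  F = 123
  E = 35
  Z = 206 + 123 − 35 = 294
  D = 206 − 2·123 − 3·35 − 3·294 = -1027
  H = 294 + 5·123 + 4·35 + 6·(-1027) = -5113
Option 1 (F − 5):
  F = 123 − 5 = 118
  E = 35
  Z = 206 + 118 − 35 = 289
  D = 206 − 2·118 − 3·35 − 3·289 = -1002
  H = 294 + 5·118 + 4·35 + 6·(-1002) = -4988
ΔH = -4988 − (-5113) = 125; ΔD = -1002 − (-1027) = 25
Score = (-3)·125 + 1·25 = -350

-350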